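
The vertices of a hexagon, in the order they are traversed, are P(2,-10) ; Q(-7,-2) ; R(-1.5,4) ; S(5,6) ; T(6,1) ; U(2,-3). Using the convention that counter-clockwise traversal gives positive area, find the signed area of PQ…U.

Apply the surveyor's formula: 2A = Σ (x_i·y_{i+1} − x_{i+1}·y_i), indices taken mod 6.
Cross-terms: -74, -31, -29, -31, -20, -14  ⇒  Σ = -199
Signed area = Σ/2 = -99.5 (negative ⇒ clockwise traversal).

-99.5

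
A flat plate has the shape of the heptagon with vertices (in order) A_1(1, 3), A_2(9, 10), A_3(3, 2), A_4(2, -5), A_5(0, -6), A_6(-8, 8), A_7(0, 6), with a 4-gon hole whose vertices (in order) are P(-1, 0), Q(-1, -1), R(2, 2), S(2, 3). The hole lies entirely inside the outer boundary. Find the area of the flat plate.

78

Outer boundary:
Cross-terms: -17, -12, -19, -12, -48, -48, -6  ⇒  Σ = -162
Area = |Σ|/2 = 81.
Hole:
Apply the shoelace (surveyor's) formula: 2A = Σ (x_i·y_{i+1} − x_{i+1}·y_i), indices taken mod 4.
Cross-terms: 1, 0, 2, 3  ⇒  Σ = 6
Area = |Σ|/2 = 3.
Net area = 81 − 3 = 78.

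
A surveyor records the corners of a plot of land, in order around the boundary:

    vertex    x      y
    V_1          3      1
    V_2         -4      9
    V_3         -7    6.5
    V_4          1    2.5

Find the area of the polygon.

Apply Gauss's area formula: 2A = Σ (x_i·y_{i+1} − x_{i+1}·y_i), indices taken mod 4.
Σ = (31) + (37) + (-24) + (-6.5) = 37.5
Area = |Σ|/2 = 18.75.

18.75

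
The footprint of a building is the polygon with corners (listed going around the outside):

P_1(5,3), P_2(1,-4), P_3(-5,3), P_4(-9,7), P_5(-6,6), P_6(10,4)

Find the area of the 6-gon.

67

Σ = (-23) + (-17) + (-8) + (-12) + (-84) + (10) = -134
Area = |Σ|/2 = 67.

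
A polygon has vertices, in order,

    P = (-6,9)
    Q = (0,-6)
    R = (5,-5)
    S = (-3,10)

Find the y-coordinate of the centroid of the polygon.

290/201

Apply the shoelace (surveyor's) formula. First the cross-terms c_i = x_i·y_{i+1} − x_{i+1}·y_i:
  36, 30, 35, 33  ⇒  2A = 134, A = 67.
Then Σ (y_i + y_{i+1})·c_i = 580, so ȳ = 580 / (6·67) = 290/201.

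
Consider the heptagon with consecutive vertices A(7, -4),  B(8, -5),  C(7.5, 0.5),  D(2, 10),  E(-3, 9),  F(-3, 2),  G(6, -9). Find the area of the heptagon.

117.75

Σ = (-3) + (41.5) + (74) + (48) + (21) + (15) + (39) = 235.5
Area = |Σ|/2 = 117.75.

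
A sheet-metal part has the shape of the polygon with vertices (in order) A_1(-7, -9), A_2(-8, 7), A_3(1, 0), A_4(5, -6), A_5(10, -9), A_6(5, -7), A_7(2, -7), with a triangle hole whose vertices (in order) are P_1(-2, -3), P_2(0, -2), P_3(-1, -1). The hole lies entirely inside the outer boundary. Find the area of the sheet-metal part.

Outer boundary:
Σ = (-121) + (-7) + (-6) + (15) + (-25) + (-21) + (-67) = -232
Area = |Σ|/2 = 116.
Hole:
P_1→P_2: (-2)(-2) − (0)(-3) = 4
P_2→P_3: (0)(-1) − (-1)(-2) = -2
P_3→P_1: (-1)(-3) − (-2)(-1) = 1
Σ = 3
Area = |Σ|/2 = 1.5.
Net area = 116 − 1.5 = 114.5.

114.5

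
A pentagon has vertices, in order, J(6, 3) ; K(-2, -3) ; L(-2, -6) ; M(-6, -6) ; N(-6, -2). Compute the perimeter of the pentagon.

|JK| = √((-8)² + (-6)²) = √100 = 10
|KL| = √((0)² + (-3)²) = √9 = 3
|LM| = √((-4)² + (0)²) = √16 = 4
|MN| = √((0)² + (4)²) = √16 = 4
|NJ| = √((12)² + (5)²) = √169 = 13
Perimeter = 10 + 3 + 4 + 4 + 13 = 34.

34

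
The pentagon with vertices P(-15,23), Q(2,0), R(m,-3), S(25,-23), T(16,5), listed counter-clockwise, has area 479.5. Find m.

The doubled signed area Σ (x_i y_{i+1} − x_{i+1} y_i) is linear in m.
With m=0 it equals 959; the coefficient of m is -23 (from the two edges through R).
So -23·m + 959 = 2·479.5 = 959 ⇒ m = 0.

0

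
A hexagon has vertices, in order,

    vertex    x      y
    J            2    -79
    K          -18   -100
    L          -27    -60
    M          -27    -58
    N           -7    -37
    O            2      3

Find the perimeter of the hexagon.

224

|JK| = √((-20)² + (-21)²) = √841 = 29
|KL| = √((-9)² + (40)²) = √1681 = 41
|LM| = √((0)² + (2)²) = √4 = 2
|MN| = √((20)² + (21)²) = √841 = 29
|NO| = √((9)² + (40)²) = √1681 = 41
|OJ| = √((0)² + (-82)²) = √6724 = 82
Perimeter = 29 + 41 + 2 + 29 + 41 + 82 = 224.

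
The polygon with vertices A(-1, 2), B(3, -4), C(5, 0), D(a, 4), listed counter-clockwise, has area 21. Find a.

0

The doubled signed area Σ (x_i y_{i+1} − x_{i+1} y_i) is linear in a.
With a=0 it equals 42; the coefficient of a is 2 (from the two edges through D).
So 2·a + 42 = 2·21 = 42 ⇒ a = 0.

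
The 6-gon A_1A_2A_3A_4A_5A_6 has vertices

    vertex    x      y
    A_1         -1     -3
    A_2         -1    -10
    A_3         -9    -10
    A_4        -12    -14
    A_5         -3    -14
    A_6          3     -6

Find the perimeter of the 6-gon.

|A_1A_2| = √((0)² + (-7)²) = √49 = 7
|A_2A_3| = √((-8)² + (0)²) = √64 = 8
|A_3A_4| = √((-3)² + (-4)²) = √25 = 5
|A_4A_5| = √((9)² + (0)²) = √81 = 9
|A_5A_6| = √((6)² + (8)²) = √100 = 10
|A_6A_1| = √((-4)² + (3)²) = √25 = 5
Perimeter = 7 + 8 + 5 + 9 + 10 + 5 = 44.

44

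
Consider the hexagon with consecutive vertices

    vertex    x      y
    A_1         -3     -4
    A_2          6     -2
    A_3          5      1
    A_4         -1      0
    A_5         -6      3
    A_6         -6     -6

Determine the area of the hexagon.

52

Σ = (30) + (16) + (1) + (-3) + (54) + (6) = 104
Area = |Σ|/2 = 52.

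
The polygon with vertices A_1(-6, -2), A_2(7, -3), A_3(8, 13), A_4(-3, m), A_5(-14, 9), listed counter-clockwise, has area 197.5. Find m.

7

Write out the shoelace sum; only the two edges meeting at A_4 involve m:
2·Area = [(8·m − (-3)·13) + ((-3)·9 − (-14)·m)] + 229
       = 22·m + 241 = 395
⇒ m = 7.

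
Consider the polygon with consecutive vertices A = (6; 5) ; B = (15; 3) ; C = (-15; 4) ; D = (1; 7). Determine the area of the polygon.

49

Cross-terms: -57, 105, -109, -37  ⇒  Σ = -98
Area = |Σ|/2 = 49.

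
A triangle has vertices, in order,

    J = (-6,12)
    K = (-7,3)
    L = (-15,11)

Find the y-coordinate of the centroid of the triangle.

Apply the shoelace formula. First the cross-terms c_i = x_i·y_{i+1} − x_{i+1}·y_i:
  66, -32, -114  ⇒  2A = -80, A = -40.
Then Σ (y_i + y_{i+1})·c_i = -2080, so ȳ = -2080 / (6·(-40)) = 26/3.

26/3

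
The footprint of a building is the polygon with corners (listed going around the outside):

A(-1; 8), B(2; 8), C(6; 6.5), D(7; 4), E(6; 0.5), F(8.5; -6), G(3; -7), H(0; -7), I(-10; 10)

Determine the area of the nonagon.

Σ = (-24) + (-35) + (-21.5) + (-20.5) + (-40.25) + (-41.5) + (-21) + (-70) + (-70) = -343.75
Area = |Σ|/2 = 171.875.

171.875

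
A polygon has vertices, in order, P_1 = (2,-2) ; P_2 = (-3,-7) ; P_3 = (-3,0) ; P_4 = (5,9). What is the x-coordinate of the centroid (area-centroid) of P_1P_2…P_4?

Apply the shoelace formula. First the cross-terms c_i = x_i·y_{i+1} − x_{i+1}·y_i:
  -20, -21, -27, -28  ⇒  2A = -96, A = -48.
Then Σ (x_i + x_{i+1})·c_i = -104, so x̄ = -104 / (6·(-48)) = 13/36.

13/36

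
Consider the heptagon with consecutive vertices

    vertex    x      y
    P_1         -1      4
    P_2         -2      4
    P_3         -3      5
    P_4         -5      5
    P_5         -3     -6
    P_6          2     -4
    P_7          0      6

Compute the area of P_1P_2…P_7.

51.5

Σ = (4) + (2) + (10) + (45) + (24) + (12) + (6) = 103
Area = |Σ|/2 = 51.5.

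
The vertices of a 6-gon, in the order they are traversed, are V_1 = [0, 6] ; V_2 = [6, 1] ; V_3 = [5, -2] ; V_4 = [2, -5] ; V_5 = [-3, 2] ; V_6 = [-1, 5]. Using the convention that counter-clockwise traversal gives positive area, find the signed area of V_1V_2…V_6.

-52

Apply the shoelace (surveyor's) formula: 2A = Σ (x_i·y_{i+1} − x_{i+1}·y_i), indices taken mod 6.
V_1→V_2: (0)(1) − (6)(6) = -36
V_2→V_3: (6)(-2) − (5)(1) = -17
V_3→V_4: (5)(-5) − (2)(-2) = -21
V_4→V_5: (2)(2) − (-3)(-5) = -11
V_5→V_6: (-3)(5) − (-1)(2) = -13
V_6→V_1: (-1)(6) − (0)(5) = -6
Σ = -104
Signed area = Σ/2 = -52 (negative ⇒ clockwise traversal).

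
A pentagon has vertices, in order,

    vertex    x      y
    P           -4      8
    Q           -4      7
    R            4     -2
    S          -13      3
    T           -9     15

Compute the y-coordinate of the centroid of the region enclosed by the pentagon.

559/105

Apply the surveyor's formula. First the cross-terms c_i = x_i·y_{i+1} − x_{i+1}·y_i:
  4, -20, -14, -168, -12  ⇒  2A = -210, A = -105.
Then Σ (y_i + y_{i+1})·c_i = -3354, so ȳ = -3354 / (6·(-105)) = 559/105.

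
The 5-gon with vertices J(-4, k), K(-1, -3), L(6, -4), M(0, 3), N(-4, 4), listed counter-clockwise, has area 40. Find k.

0

Write out the shoelace sum; only the two edges meeting at J involve k:
2·Area = [((-4)·k − (-4)·4) + ((-4)·(-3) − (-1)·k)] + 52
       = -3·k + 80 = 80
⇒ k = 0.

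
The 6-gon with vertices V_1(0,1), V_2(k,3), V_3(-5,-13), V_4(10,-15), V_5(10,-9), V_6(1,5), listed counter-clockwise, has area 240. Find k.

Write out the shoelace sum; only the two edges meeting at V_2 involve k:
2·Area = [(0·3 − k·1) + (k·(-13) − (-5)·3)] + 325
       = -14·k + 340 = 480
⇒ k = -10.

-10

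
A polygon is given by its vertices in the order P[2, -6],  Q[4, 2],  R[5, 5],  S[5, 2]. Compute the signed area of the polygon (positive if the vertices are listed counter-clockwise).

-5.5

Σ = (28) + (10) + (-15) + (-34) = -11
Signed area = Σ/2 = -5.5 (negative ⇒ clockwise traversal).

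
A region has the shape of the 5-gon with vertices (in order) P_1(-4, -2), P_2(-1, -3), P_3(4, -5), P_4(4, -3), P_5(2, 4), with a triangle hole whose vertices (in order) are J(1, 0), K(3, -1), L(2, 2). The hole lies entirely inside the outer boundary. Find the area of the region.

Outer boundary:
Apply the shoelace formula: 2A = Σ (x_i·y_{i+1} − x_{i+1}·y_i), indices taken mod 5.
Cross-terms: 10, 17, 8, 22, 12  ⇒  Σ = 69
Area = |Σ|/2 = 34.5.
Hole:
Cross-terms: -1, 8, -2  ⇒  Σ = 5
Area = |Σ|/2 = 2.5.
Net area = 34.5 − 2.5 = 32.

32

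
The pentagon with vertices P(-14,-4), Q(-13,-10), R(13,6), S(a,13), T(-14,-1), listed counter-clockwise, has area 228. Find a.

Write out the shoelace sum; only the two edges meeting at S involve a:
2·Area = [(13·13 − a·6) + (a·(-1) − (-14)·13)] + 182
       = -7·a + 533 = 456
⇒ a = 11.

11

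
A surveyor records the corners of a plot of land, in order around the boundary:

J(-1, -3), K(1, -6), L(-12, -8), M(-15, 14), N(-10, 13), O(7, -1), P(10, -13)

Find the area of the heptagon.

Apply the shoelace (surveyor's) formula: 2A = Σ (x_i·y_{i+1} − x_{i+1}·y_i), indices taken mod 7.
J→K: (-1)(-6) − (1)(-3) = 9
K→L: (1)(-8) − (-12)(-6) = -80
L→M: (-12)(14) − (-15)(-8) = -288
M→N: (-15)(13) − (-10)(14) = -55
N→O: (-10)(-1) − (7)(13) = -81
O→P: (7)(-13) − (10)(-1) = -81
P→J: (10)(-3) − (-1)(-13) = -43
Σ = -619
Area = |Σ|/2 = 309.5.

309.5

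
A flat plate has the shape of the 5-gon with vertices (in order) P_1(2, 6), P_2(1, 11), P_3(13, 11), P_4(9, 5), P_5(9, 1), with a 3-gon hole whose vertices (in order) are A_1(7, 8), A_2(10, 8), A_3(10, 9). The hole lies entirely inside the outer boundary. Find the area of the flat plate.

65.5

Outer boundary:
Apply the shoelace (surveyor's) formula: 2A = Σ (x_i·y_{i+1} − x_{i+1}·y_i), indices taken mod 5.
P_1→P_2: (2)(11) − (1)(6) = 16
P_2→P_3: (1)(11) − (13)(11) = -132
P_3→P_4: (13)(5) − (9)(11) = -34
P_4→P_5: (9)(1) − (9)(5) = -36
P_5→P_1: (9)(6) − (2)(1) = 52
Σ = -134
Area = |Σ|/2 = 67.
Hole:
Apply the shoelace (surveyor's) formula: 2A = Σ (x_i·y_{i+1} − x_{i+1}·y_i), indices taken mod 3.
Cross-terms: -24, 10, 17  ⇒  Σ = 3
Area = |Σ|/2 = 1.5.
Net area = 67 − 1.5 = 65.5.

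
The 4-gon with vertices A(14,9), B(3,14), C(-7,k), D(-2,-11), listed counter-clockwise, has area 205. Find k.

-14

Write out the shoelace sum; only the two edges meeting at C involve k:
2·Area = [(3·k − (-7)·14) + ((-7)·(-11) − (-2)·k)] + 305
       = 5·k + 480 = 410
⇒ k = -14.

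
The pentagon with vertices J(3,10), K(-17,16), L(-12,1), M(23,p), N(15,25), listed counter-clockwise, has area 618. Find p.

The doubled signed area Σ (x_i y_{i+1} − x_{i+1} y_i) is linear in p.
With p=0 it equals 1020; the coefficient of p is -27 (from the two edges through M).
So -27·p + 1020 = 2·618 = 1236 ⇒ p = -8.

-8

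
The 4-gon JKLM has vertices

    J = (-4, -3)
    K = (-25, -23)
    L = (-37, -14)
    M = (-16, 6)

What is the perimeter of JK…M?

88

|JK| = √((-21)² + (-20)²) = √841 = 29
|KL| = √((-12)² + (9)²) = √225 = 15
|LM| = √((21)² + (20)²) = √841 = 29
|MJ| = √((12)² + (-9)²) = √225 = 15
Perimeter = 29 + 15 + 29 + 15 = 88.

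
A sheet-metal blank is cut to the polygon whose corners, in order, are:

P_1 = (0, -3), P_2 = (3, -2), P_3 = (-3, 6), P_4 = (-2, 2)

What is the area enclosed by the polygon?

16.5

Apply the shoelace (surveyor's) formula: 2A = Σ (x_i·y_{i+1} − x_{i+1}·y_i), indices taken mod 4.
Cross-terms: 9, 12, 6, 6  ⇒  Σ = 33
Area = |Σ|/2 = 16.5.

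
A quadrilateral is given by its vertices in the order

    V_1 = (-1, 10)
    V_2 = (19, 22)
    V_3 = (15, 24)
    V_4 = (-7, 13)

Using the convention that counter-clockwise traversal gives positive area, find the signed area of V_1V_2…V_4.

Apply the shoelace (surveyor's) formula: 2A = Σ (x_i·y_{i+1} − x_{i+1}·y_i), indices taken mod 4.
Cross-terms: -212, 126, 363, -57  ⇒  Σ = 220
Signed area = Σ/2 = 110 (positive ⇒ counter-clockwise traversal).

110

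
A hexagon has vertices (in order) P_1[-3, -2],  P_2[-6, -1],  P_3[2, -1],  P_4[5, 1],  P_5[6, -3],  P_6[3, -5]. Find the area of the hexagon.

Σ = (-9) + (8) + (7) + (-21) + (-21) + (-21) = -57
Area = |Σ|/2 = 28.5.

28.5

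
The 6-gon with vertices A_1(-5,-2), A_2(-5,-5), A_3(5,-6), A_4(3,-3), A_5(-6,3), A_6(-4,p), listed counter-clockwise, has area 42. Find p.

Write out the shoelace sum; only the two edges meeting at A_6 involve p:
2·Area = [((-6)·p − (-4)·3) + ((-4)·(-2) − (-5)·p)] + 64
       = -1·p + 84 = 84
⇒ p = 0.

0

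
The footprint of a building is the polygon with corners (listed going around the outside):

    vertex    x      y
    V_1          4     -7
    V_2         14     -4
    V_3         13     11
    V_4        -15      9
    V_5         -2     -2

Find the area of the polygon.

Apply the shoelace formula: 2A = Σ (x_i·y_{i+1} − x_{i+1}·y_i), indices taken mod 5.
V_1→V_2: (4)(-4) − (14)(-7) = 82
V_2→V_3: (14)(11) − (13)(-4) = 206
V_3→V_4: (13)(9) − (-15)(11) = 282
V_4→V_5: (-15)(-2) − (-2)(9) = 48
V_5→V_1: (-2)(-7) − (4)(-2) = 22
Σ = 640
Area = |Σ|/2 = 320.

320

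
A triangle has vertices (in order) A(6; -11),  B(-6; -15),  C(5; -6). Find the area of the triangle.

32

Apply the shoelace (surveyor's) formula: 2A = Σ (x_i·y_{i+1} − x_{i+1}·y_i), indices taken mod 3.
Cross-terms: -156, 111, -19  ⇒  Σ = -64
Area = |Σ|/2 = 32.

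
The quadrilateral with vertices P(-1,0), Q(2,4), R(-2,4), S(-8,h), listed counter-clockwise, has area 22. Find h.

Write out the shoelace sum; only the two edges meeting at S involve h:
2·Area = [((-2)·h − (-8)·4) + ((-8)·0 − (-1)·h)] + 12
       = -1·h + 44 = 44
⇒ h = 0.

0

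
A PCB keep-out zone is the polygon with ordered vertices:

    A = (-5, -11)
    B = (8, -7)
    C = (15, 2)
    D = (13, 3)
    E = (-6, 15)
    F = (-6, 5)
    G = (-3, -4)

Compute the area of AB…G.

Apply the shoelace formula: 2A = Σ (x_i·y_{i+1} − x_{i+1}·y_i), indices taken mod 7.
Σ = (123) + (121) + (19) + (213) + (60) + (39) + (13) = 588
Area = |Σ|/2 = 294.

294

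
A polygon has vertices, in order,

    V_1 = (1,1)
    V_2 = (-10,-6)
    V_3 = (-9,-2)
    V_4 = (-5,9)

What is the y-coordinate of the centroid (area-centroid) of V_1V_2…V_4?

35/27

Apply the shoelace formula. First the cross-terms c_i = x_i·y_{i+1} − x_{i+1}·y_i:
  4, -34, -91, -14  ⇒  2A = -135, A = -67.5.
Then Σ (y_i + y_{i+1})·c_i = -525, so ȳ = -525 / (6·(-67.5)) = 35/27.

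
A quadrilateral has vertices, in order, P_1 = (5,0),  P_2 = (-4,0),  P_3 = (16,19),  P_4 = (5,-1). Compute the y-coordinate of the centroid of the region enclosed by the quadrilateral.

Apply the shoelace (surveyor's) formula. First the cross-terms c_i = x_i·y_{i+1} − x_{i+1}·y_i:
  0, -76, -111, 5  ⇒  2A = -182, A = -91.
Then Σ (y_i + y_{i+1})·c_i = -3447, so ȳ = -3447 / (6·(-91)) = 1149/182.

1149/182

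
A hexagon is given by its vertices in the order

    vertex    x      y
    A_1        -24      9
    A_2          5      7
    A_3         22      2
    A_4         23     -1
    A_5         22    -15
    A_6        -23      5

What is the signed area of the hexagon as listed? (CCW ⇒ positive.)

-535

Cross-terms: -213, -144, -68, -323, -235, -87  ⇒  Σ = -1070
Signed area = Σ/2 = -535 (negative ⇒ clockwise traversal).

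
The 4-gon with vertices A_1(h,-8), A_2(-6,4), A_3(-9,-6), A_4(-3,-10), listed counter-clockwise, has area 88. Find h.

The doubled signed area Σ (x_i y_{i+1} − x_{i+1} y_i) is linear in h.
With h=0 it equals 120; the coefficient of h is 14 (from the two edges through A_1).
So 14·h + 120 = 2·88 = 176 ⇒ h = 4.

4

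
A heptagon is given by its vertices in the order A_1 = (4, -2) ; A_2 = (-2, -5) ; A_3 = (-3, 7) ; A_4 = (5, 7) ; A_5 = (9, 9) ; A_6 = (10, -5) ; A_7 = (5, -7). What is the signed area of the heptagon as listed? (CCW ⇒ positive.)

-144.5

Apply the shoelace formula: 2A = Σ (x_i·y_{i+1} − x_{i+1}·y_i), indices taken mod 7.
Σ = (-24) + (-29) + (-56) + (-18) + (-135) + (-45) + (18) = -289
Signed area = Σ/2 = -144.5 (negative ⇒ clockwise traversal).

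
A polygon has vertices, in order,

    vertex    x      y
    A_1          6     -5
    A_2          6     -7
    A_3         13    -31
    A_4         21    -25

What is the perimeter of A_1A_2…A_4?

62

|A_1A_2| = √((0)² + (-2)²) = √4 = 2
|A_2A_3| = √((7)² + (-24)²) = √625 = 25
|A_3A_4| = √((8)² + (6)²) = √100 = 10
|A_4A_1| = √((-15)² + (20)²) = √625 = 25
Perimeter = 2 + 25 + 10 + 25 = 62.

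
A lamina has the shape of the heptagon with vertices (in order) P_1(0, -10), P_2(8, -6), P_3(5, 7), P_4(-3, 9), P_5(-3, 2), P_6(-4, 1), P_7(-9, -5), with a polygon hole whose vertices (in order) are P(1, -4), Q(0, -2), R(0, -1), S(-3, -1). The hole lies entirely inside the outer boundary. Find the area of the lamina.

Outer boundary:
Σ = (80) + (86) + (66) + (21) + (5) + (29) + (90) = 377
Area = |Σ|/2 = 188.5.
Hole:
Σ = (-2) + (0) + (-3) + (13) = 8
Area = |Σ|/2 = 4.
Net area = 188.5 − 4 = 184.5.

184.5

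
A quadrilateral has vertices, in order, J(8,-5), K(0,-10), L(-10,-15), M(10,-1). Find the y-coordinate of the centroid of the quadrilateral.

Apply the shoelace (surveyor's) formula. First the cross-terms c_i = x_i·y_{i+1} − x_{i+1}·y_i:
  -80, -100, 160, -42  ⇒  2A = -62, A = -31.
Then Σ (y_i + y_{i+1})·c_i = 1392, so ȳ = 1392 / (6·(-31)) = -232/31.

-232/31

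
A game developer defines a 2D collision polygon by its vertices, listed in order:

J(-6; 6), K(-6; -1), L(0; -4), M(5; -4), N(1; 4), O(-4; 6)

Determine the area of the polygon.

Σ = (42) + (24) + (20) + (24) + (22) + (12) = 144
Area = |Σ|/2 = 72.

72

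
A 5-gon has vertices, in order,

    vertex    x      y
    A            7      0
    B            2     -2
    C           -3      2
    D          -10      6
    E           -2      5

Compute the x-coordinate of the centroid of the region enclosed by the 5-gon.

-131/261

Apply the surveyor's formula. First the cross-terms c_i = x_i·y_{i+1} − x_{i+1}·y_i:
  -14, -2, 2, -38, -35  ⇒  2A = -87, A = -43.5.
Then Σ (x_i + x_{i+1})·c_i = 131, so x̄ = 131 / (6·(-43.5)) = -131/261.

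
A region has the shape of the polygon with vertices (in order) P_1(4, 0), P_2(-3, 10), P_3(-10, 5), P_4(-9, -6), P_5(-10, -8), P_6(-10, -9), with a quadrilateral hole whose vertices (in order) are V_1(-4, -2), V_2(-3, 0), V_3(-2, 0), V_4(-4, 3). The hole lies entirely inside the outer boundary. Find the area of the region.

140

Outer boundary:
Apply the shoelace (surveyor's) formula: 2A = Σ (x_i·y_{i+1} − x_{i+1}·y_i), indices taken mod 6.
Σ = (40) + (85) + (105) + (12) + (10) + (36) = 288
Area = |Σ|/2 = 144.
Hole:
Apply the shoelace (surveyor's) formula: 2A = Σ (x_i·y_{i+1} − x_{i+1}·y_i), indices taken mod 4.
Σ = (-6) + (0) + (-6) + (20) = 8
Area = |Σ|/2 = 4.
Net area = 144 − 4 = 140.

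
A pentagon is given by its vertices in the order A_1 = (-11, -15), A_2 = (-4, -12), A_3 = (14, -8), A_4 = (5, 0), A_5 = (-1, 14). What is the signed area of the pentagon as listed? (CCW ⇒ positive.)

275.5

Apply Gauss's area formula: 2A = Σ (x_i·y_{i+1} − x_{i+1}·y_i), indices taken mod 5.
Σ = (72) + (200) + (40) + (70) + (169) = 551
Signed area = Σ/2 = 275.5 (positive ⇒ counter-clockwise traversal).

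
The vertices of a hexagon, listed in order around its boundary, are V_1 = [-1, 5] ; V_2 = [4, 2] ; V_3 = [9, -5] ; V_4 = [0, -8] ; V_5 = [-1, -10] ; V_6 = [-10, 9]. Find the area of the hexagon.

145

Σ = (-22) + (-38) + (-72) + (-8) + (-109) + (-41) = -290
Area = |Σ|/2 = 145.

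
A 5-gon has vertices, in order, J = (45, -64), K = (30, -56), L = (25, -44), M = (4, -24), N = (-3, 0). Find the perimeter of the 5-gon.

164

|JK| = √((-15)² + (8)²) = √289 = 17
|KL| = √((-5)² + (12)²) = √169 = 13
|LM| = √((-21)² + (20)²) = √841 = 29
|MN| = √((-7)² + (24)²) = √625 = 25
|NJ| = √((48)² + (-64)²) = √6400 = 80
Perimeter = 17 + 13 + 29 + 25 + 80 = 164.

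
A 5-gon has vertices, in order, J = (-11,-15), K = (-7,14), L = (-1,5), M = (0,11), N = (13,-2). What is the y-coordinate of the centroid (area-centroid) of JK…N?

-298/279

Apply Gauss's area formula. First the cross-terms c_i = x_i·y_{i+1} − x_{i+1}·y_i:
  -259, -21, -11, -143, -217  ⇒  2A = -651, A = -325.5.
Then Σ (y_i + y_{i+1})·c_i = 2086, so ȳ = 2086 / (6·(-325.5)) = -298/279.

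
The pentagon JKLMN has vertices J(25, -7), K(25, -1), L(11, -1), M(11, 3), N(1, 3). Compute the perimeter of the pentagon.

|JK| = √((0)² + (6)²) = √36 = 6
|KL| = √((-14)² + (0)²) = √196 = 14
|LM| = √((0)² + (4)²) = √16 = 4
|MN| = √((-10)² + (0)²) = √100 = 10
|NJ| = √((24)² + (-10)²) = √676 = 26
Perimeter = 6 + 14 + 4 + 10 + 26 = 60.

60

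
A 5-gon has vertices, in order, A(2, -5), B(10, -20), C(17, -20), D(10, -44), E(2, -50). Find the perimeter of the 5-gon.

|AB| = √((8)² + (-15)²) = √289 = 17
|BC| = √((7)² + (0)²) = √49 = 7
|CD| = √((-7)² + (-24)²) = √625 = 25
|DE| = √((-8)² + (-6)²) = √100 = 10
|EA| = √((0)² + (45)²) = √2025 = 45
Perimeter = 17 + 7 + 25 + 10 + 45 = 104.

104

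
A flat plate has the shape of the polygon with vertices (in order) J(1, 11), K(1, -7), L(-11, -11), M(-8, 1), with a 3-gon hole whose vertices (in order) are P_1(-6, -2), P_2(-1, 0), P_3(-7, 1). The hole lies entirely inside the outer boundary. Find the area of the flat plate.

Outer boundary:
Apply the shoelace (surveyor's) formula: 2A = Σ (x_i·y_{i+1} − x_{i+1}·y_i), indices taken mod 4.
Cross-terms: -18, -88, -99, -89  ⇒  Σ = -294
Area = |Σ|/2 = 147.
Hole:
Apply the surveyor's formula: 2A = Σ (x_i·y_{i+1} − x_{i+1}·y_i), indices taken mod 3.
Σ = (-2) + (-1) + (20) = 17
Area = |Σ|/2 = 8.5.
Net area = 147 − 8.5 = 138.5.

138.5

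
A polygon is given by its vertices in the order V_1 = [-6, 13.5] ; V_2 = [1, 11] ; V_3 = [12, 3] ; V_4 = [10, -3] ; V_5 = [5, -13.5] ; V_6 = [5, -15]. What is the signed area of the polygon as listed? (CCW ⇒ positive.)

Apply the shoelace formula: 2A = Σ (x_i·y_{i+1} − x_{i+1}·y_i), indices taken mod 6.
V_1→V_2: (-6)(11) − (1)(13.5) = -79.5
V_2→V_3: (1)(3) − (12)(11) = -129
V_3→V_4: (12)(-3) − (10)(3) = -66
V_4→V_5: (10)(-13.5) − (5)(-3) = -120
V_5→V_6: (5)(-15) − (5)(-13.5) = -7.5
V_6→V_1: (5)(13.5) − (-6)(-15) = -22.5
Σ = -424.5
Signed area = Σ/2 = -212.25 (negative ⇒ clockwise traversal).

-212.25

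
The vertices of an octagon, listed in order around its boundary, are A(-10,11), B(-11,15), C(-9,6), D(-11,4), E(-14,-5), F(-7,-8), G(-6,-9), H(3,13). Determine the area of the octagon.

Apply the shoelace formula: 2A = Σ (x_i·y_{i+1} − x_{i+1}·y_i), indices taken mod 8.
Σ = (-29) + (69) + (30) + (111) + (77) + (15) + (-51) + (163) = 385
Area = |Σ|/2 = 192.5.

192.5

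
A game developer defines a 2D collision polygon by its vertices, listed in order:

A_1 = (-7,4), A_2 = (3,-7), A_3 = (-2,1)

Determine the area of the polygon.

Apply Gauss's area formula: 2A = Σ (x_i·y_{i+1} − x_{i+1}·y_i), indices taken mod 3.
Cross-terms: 37, -11, -1  ⇒  Σ = 25
Area = |Σ|/2 = 12.5.

12.5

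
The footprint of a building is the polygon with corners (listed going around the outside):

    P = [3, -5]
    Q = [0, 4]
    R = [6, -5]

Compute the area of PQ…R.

Apply the shoelace (surveyor's) formula: 2A = Σ (x_i·y_{i+1} − x_{i+1}·y_i), indices taken mod 3.
Cross-terms: 12, -24, -15  ⇒  Σ = -27
Area = |Σ|/2 = 13.5.

13.5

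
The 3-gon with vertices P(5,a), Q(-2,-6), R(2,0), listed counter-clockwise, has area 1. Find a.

The doubled signed area Σ (x_i y_{i+1} − x_{i+1} y_i) is linear in a.
With a=0 it equals -18; the coefficient of a is 4 (from the two edges through P).
So 4·a + -18 = 2·1 = 2 ⇒ a = 5.

5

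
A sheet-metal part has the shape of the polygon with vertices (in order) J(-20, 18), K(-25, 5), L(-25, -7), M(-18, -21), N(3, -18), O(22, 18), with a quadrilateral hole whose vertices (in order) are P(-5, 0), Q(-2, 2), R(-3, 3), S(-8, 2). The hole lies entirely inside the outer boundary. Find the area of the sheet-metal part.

Outer boundary:
Apply the shoelace formula: 2A = Σ (x_i·y_{i+1} − x_{i+1}·y_i), indices taken mod 6.
J→K: (-20)(5) − (-25)(18) = 350
K→L: (-25)(-7) − (-25)(5) = 300
L→M: (-25)(-21) − (-18)(-7) = 399
M→N: (-18)(-18) − (3)(-21) = 387
N→O: (3)(18) − (22)(-18) = 450
O→J: (22)(18) − (-20)(18) = 756
Σ = 2642
Area = |Σ|/2 = 1321.
Hole:
Apply Gauss's area formula: 2A = Σ (x_i·y_{i+1} − x_{i+1}·y_i), indices taken mod 4.
Cross-terms: -10, 0, 18, 10  ⇒  Σ = 18
Area = |Σ|/2 = 9.
Net area = 1321 − 9 = 1312.

1312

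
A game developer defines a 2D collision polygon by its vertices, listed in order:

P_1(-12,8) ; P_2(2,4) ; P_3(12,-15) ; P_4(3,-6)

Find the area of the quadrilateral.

Apply the surveyor's formula: 2A = Σ (x_i·y_{i+1} − x_{i+1}·y_i), indices taken mod 4.
Σ = (-64) + (-78) + (-27) + (-48) = -217
Area = |Σ|/2 = 108.5.

108.5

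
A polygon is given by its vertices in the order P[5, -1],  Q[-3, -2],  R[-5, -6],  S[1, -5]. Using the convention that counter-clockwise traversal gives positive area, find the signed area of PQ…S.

Apply the shoelace formula: 2A = Σ (x_i·y_{i+1} − x_{i+1}·y_i), indices taken mod 4.
P→Q: (5)(-2) − (-3)(-1) = -13
Q→R: (-3)(-6) − (-5)(-2) = 8
R→S: (-5)(-5) − (1)(-6) = 31
S→P: (1)(-1) − (5)(-5) = 24
Σ = 50
Signed area = Σ/2 = 25 (positive ⇒ counter-clockwise traversal).

25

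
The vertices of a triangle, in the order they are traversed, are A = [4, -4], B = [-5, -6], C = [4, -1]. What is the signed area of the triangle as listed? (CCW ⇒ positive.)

-13.5

Apply the surveyor's formula: 2A = Σ (x_i·y_{i+1} − x_{i+1}·y_i), indices taken mod 3.
Σ = (-44) + (29) + (-12) = -27
Signed area = Σ/2 = -13.5 (negative ⇒ clockwise traversal).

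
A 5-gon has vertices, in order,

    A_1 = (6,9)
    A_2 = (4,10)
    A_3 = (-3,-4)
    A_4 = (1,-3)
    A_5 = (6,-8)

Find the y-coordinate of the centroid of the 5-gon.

147/163

Apply the shoelace (surveyor's) formula. First the cross-terms c_i = x_i·y_{i+1} − x_{i+1}·y_i:
  24, 14, 13, 10, 102  ⇒  2A = 163, A = 81.5.
Then Σ (y_i + y_{i+1})·c_i = 441, so ȳ = 441 / (6·81.5) = 147/163.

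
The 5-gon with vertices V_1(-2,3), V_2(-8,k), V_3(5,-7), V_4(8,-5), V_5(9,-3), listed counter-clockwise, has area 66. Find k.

3

Write out the shoelace sum; only the two edges meeting at V_2 involve k:
2·Area = [((-2)·k − (-8)·3) + ((-8)·(-7) − 5·k)] + 73
       = -7·k + 153 = 132
⇒ k = 3.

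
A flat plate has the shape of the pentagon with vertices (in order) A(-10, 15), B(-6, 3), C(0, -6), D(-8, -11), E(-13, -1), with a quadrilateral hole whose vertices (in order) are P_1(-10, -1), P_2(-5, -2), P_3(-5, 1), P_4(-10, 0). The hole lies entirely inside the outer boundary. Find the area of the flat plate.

Outer boundary:
Apply the surveyor's formula: 2A = Σ (x_i·y_{i+1} − x_{i+1}·y_i), indices taken mod 5.
Σ = (60) + (36) + (-48) + (-135) + (-205) = -292
Area = |Σ|/2 = 146.
Hole:
Apply the shoelace formula: 2A = Σ (x_i·y_{i+1} − x_{i+1}·y_i), indices taken mod 4.
Σ = (15) + (-15) + (10) + (10) = 20
Area = |Σ|/2 = 10.
Net area = 146 − 10 = 136.

136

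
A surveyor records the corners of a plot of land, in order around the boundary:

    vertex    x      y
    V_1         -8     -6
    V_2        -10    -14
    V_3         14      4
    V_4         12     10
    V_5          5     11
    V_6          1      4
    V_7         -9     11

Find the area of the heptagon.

Apply the shoelace (surveyor's) formula: 2A = Σ (x_i·y_{i+1} − x_{i+1}·y_i), indices taken mod 7.
Cross-terms: 52, 156, 92, 82, 9, 47, 142  ⇒  Σ = 580
Area = |Σ|/2 = 290.

290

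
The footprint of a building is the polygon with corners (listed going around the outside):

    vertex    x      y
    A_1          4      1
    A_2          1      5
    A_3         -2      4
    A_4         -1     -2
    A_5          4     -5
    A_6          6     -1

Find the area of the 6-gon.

45

Σ = (19) + (14) + (8) + (13) + (26) + (10) = 90
Area = |Σ|/2 = 45.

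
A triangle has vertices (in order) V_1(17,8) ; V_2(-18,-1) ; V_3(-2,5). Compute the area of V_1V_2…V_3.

Apply the surveyor's formula: 2A = Σ (x_i·y_{i+1} − x_{i+1}·y_i), indices taken mod 3.
V_1→V_2: (17)(-1) − (-18)(8) = 127
V_2→V_3: (-18)(5) − (-2)(-1) = -92
V_3→V_1: (-2)(8) − (17)(5) = -101
Σ = -66
Area = |Σ|/2 = 33.

33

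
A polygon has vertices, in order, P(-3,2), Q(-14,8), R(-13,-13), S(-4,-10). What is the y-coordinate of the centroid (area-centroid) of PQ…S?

Apply the surveyor's formula. First the cross-terms c_i = x_i·y_{i+1} − x_{i+1}·y_i:
  4, 286, 78, -38  ⇒  2A = 330, A = 165.
Then Σ (y_i + y_{i+1})·c_i = -2880, so ȳ = -2880 / (6·165) = -32/11.

-32/11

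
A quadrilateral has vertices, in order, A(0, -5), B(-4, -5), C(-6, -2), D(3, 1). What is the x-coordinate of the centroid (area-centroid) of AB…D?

-85/57

Apply Gauss's area formula. First the cross-terms c_i = x_i·y_{i+1} − x_{i+1}·y_i:
  -20, -22, 0, -15  ⇒  2A = -57, A = -28.5.
Then Σ (x_i + x_{i+1})·c_i = 255, so x̄ = 255 / (6·(-28.5)) = -85/57.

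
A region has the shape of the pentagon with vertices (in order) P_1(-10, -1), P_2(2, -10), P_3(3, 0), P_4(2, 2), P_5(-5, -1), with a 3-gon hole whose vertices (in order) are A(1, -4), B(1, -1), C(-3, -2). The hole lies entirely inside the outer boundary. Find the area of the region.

64.5

Outer boundary:
Apply the surveyor's formula: 2A = Σ (x_i·y_{i+1} − x_{i+1}·y_i), indices taken mod 5.
P_1→P_2: (-10)(-10) − (2)(-1) = 102
P_2→P_3: (2)(0) − (3)(-10) = 30
P_3→P_4: (3)(2) − (2)(0) = 6
P_4→P_5: (2)(-1) − (-5)(2) = 8
P_5→P_1: (-5)(-1) − (-10)(-1) = -5
Σ = 141
Area = |Σ|/2 = 70.5.
Hole:
Apply Gauss's area formula: 2A = Σ (x_i·y_{i+1} − x_{i+1}·y_i), indices taken mod 3.
Σ = (3) + (-5) + (14) = 12
Area = |Σ|/2 = 6.
Net area = 70.5 − 6 = 64.5.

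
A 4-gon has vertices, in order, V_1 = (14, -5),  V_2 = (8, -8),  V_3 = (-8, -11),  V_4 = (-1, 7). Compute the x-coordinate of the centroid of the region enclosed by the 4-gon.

Apply the surveyor's formula. First the cross-terms c_i = x_i·y_{i+1} − x_{i+1}·y_i:
  -72, -152, -67, -93  ⇒  2A = -384, A = -192.
Then Σ (x_i + x_{i+1})·c_i = -2190, so x̄ = -2190 / (6·(-192)) = 365/192.

365/192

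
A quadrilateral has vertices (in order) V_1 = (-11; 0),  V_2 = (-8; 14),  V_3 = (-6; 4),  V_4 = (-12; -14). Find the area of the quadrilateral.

Cross-terms: -154, 52, 132, -154  ⇒  Σ = -124
Area = |Σ|/2 = 62.

62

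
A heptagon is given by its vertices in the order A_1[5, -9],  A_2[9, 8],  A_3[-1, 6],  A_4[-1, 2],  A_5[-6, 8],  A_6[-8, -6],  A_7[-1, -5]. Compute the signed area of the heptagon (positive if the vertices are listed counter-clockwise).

Apply Gauss's area formula: 2A = Σ (x_i·y_{i+1} − x_{i+1}·y_i), indices taken mod 7.
Cross-terms: 121, 62, 4, 4, 100, 34, 34  ⇒  Σ = 359
Signed area = Σ/2 = 179.5 (positive ⇒ counter-clockwise traversal).

179.5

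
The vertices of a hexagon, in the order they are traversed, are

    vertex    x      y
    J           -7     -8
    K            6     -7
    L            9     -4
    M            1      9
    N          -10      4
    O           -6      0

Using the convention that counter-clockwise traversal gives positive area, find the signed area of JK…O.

193.5

Σ = (97) + (39) + (85) + (94) + (24) + (48) = 387
Signed area = Σ/2 = 193.5 (positive ⇒ counter-clockwise traversal).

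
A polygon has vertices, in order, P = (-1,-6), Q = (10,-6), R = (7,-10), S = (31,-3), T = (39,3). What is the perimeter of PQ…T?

92

|PQ| = √((11)² + (0)²) = √121 = 11
|QR| = √((-3)² + (-4)²) = √25 = 5
|RS| = √((24)² + (7)²) = √625 = 25
|ST| = √((8)² + (6)²) = √100 = 10
|TP| = √((-40)² + (-9)²) = √1681 = 41
Perimeter = 11 + 5 + 25 + 10 + 41 = 92.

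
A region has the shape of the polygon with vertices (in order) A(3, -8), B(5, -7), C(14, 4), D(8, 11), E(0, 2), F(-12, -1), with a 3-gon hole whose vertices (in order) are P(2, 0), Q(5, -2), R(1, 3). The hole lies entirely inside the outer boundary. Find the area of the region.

Outer boundary:
Apply the surveyor's formula: 2A = Σ (x_i·y_{i+1} − x_{i+1}·y_i), indices taken mod 6.
A→B: (3)(-7) − (5)(-8) = 19
B→C: (5)(4) − (14)(-7) = 118
C→D: (14)(11) − (8)(4) = 122
D→E: (8)(2) − (0)(11) = 16
E→F: (0)(-1) − (-12)(2) = 24
F→A: (-12)(-8) − (3)(-1) = 99
Σ = 398
Area = |Σ|/2 = 199.
Hole:
Σ = (-4) + (17) + (-6) = 7
Area = |Σ|/2 = 3.5.
Net area = 199 − 3.5 = 195.5.

195.5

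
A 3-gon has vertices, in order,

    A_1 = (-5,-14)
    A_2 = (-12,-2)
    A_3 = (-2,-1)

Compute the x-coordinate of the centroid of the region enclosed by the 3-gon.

-19/3

Apply the shoelace formula. First the cross-terms c_i = x_i·y_{i+1} − x_{i+1}·y_i:
  -158, 8, 23  ⇒  2A = -127, A = -63.5.
Then Σ (x_i + x_{i+1})·c_i = 2413, so x̄ = 2413 / (6·(-63.5)) = -19/3.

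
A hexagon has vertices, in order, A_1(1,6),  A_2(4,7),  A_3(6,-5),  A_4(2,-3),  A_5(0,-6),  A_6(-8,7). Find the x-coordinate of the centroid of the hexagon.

4/101

Apply Gauss's area formula. First the cross-terms c_i = x_i·y_{i+1} − x_{i+1}·y_i:
  -17, -62, -8, -12, -48, -55  ⇒  2A = -202, A = -101.
Then Σ (x_i + x_{i+1})·c_i = -24, so x̄ = -24 / (6·(-101)) = 4/101.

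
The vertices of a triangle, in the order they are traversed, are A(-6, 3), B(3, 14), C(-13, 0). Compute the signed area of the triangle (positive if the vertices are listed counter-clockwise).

25

A→B: (-6)(14) − (3)(3) = -93
B→C: (3)(0) − (-13)(14) = 182
C→A: (-13)(3) − (-6)(0) = -39
Σ = 50
Signed area = Σ/2 = 25 (positive ⇒ counter-clockwise traversal).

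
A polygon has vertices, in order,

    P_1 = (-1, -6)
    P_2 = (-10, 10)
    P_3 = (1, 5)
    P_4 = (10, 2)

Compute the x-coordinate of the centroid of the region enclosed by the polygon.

Apply the shoelace (surveyor's) formula. First the cross-terms c_i = x_i·y_{i+1} − x_{i+1}·y_i:
  -70, -60, -48, -58  ⇒  2A = -236, A = -118.
Then Σ (x_i + x_{i+1})·c_i = 260, so x̄ = 260 / (6·(-118)) = -65/177.

-65/177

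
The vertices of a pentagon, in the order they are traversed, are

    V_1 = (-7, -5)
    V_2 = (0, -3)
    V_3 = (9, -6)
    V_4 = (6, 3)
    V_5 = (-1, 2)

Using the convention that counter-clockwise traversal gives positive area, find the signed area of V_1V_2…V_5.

Σ = (21) + (27) + (63) + (15) + (19) = 145
Signed area = Σ/2 = 72.5 (positive ⇒ counter-clockwise traversal).

72.5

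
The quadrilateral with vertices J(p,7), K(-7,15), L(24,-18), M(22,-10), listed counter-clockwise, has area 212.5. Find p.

12

The doubled signed area Σ (x_i y_{i+1} − x_{i+1} y_i) is linear in p.
With p=0 it equals 125; the coefficient of p is 25 (from the two edges through J).
So 25·p + 125 = 2·212.5 = 425 ⇒ p = 12.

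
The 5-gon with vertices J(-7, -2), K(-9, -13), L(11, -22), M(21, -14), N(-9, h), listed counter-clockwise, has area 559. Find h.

18

The doubled signed area Σ (x_i y_{i+1} − x_{i+1} y_i) is linear in h.
With h=0 it equals 614; the coefficient of h is 28 (from the two edges through N).
So 28·h + 614 = 2·559 = 1118 ⇒ h = 18.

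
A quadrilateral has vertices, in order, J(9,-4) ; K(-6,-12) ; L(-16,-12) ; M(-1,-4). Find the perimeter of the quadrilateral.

|JK| = √((-15)² + (-8)²) = √289 = 17
|KL| = √((-10)² + (0)²) = √100 = 10
|LM| = √((15)² + (8)²) = √289 = 17
|MJ| = √((10)² + (0)²) = √100 = 10
Perimeter = 17 + 10 + 17 + 10 = 54.

54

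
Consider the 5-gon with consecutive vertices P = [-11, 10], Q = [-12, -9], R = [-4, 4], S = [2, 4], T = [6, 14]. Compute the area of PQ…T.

164.5

Apply the shoelace formula: 2A = Σ (x_i·y_{i+1} − x_{i+1}·y_i), indices taken mod 5.
P→Q: (-11)(-9) − (-12)(10) = 219
Q→R: (-12)(4) − (-4)(-9) = -84
R→S: (-4)(4) − (2)(4) = -24
S→T: (2)(14) − (6)(4) = 4
T→P: (6)(10) − (-11)(14) = 214
Σ = 329
Area = |Σ|/2 = 164.5.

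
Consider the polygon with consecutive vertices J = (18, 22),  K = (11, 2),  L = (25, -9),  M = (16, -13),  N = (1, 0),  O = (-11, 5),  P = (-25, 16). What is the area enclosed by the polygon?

Σ = (-206) + (-149) + (-181) + (13) + (5) + (-51) + (-838) = -1407
Area = |Σ|/2 = 703.5.

703.5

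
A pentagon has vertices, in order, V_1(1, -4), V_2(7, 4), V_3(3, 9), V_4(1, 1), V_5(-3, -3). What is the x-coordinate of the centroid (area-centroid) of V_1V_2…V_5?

178/69

Apply the shoelace formula. First the cross-terms c_i = x_i·y_{i+1} − x_{i+1}·y_i:
  32, 51, -6, 0, 15  ⇒  2A = 92, A = 46.
Then Σ (x_i + x_{i+1})·c_i = 712, so x̄ = 712 / (6·46) = 178/69.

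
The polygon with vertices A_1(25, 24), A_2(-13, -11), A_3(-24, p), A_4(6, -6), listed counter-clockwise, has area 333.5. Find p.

The doubled signed area Σ (x_i y_{i+1} − x_{i+1} y_i) is linear in p.
With p=0 it equals 211; the coefficient of p is -19 (from the two edges through A_3).
So -19·p + 211 = 2·333.5 = 667 ⇒ p = -24.

-24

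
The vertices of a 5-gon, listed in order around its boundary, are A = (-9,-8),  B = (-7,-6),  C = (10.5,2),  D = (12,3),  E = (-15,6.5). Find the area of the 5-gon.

178

Apply the shoelace formula: 2A = Σ (x_i·y_{i+1} − x_{i+1}·y_i), indices taken mod 5.
Σ = (-2) + (49) + (7.5) + (123) + (178.5) = 356
Area = |Σ|/2 = 178.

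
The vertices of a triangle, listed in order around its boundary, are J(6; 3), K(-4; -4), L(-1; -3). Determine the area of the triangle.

5.5

Apply the shoelace (surveyor's) formula: 2A = Σ (x_i·y_{i+1} − x_{i+1}·y_i), indices taken mod 3.
Σ = (-12) + (8) + (15) = 11
Area = |Σ|/2 = 5.5.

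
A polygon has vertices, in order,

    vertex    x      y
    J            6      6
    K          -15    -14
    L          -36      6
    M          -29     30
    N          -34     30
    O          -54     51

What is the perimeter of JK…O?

192

|JK| = √((-21)² + (-20)²) = √841 = 29
|KL| = √((-21)² + (20)²) = √841 = 29
|LM| = √((7)² + (24)²) = √625 = 25
|MN| = √((-5)² + (0)²) = √25 = 5
|NO| = √((-20)² + (21)²) = √841 = 29
|OJ| = √((60)² + (-45)²) = √5625 = 75
Perimeter = 29 + 29 + 25 + 5 + 29 + 75 = 192.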